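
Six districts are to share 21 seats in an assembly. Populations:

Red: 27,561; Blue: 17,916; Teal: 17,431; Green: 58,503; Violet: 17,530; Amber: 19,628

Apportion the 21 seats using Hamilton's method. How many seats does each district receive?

The standard divisor is 158569/21 ≈ 7550.905.
Standard quotas: Red 3.6500, Blue 2.3727, Teal 2.3085, Green 7.7478, Violet 2.3216, Amber 2.5994.
Lower quotas: Red 3, Blue 2, Teal 2, Green 7, Violet 2, Amber 2 (sum 18, leaving 3 seats).
Remainders in descending order: Green 0.7478, Red 0.6500, Amber 0.5994, Blue 0.3727, Violet 0.3216, Teal 0.3085.
The surplus seats go to Green, Red, Amber.

Red: 4, Blue: 2, Teal: 2, Green: 8, Violet: 2, Amber: 3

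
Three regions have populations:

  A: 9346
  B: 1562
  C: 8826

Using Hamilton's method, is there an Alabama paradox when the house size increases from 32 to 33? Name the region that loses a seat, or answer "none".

B

At 32 seats: A 15, B 3, C 14.
At 33 seats: A 16, B 2, C 15.
B drops from 3 to 2.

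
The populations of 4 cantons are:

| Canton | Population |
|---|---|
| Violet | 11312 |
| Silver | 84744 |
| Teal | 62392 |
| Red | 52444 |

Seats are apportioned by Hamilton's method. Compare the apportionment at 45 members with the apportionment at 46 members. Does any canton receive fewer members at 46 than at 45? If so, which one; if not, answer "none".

Violet

At 45 seats: Violet 3, Silver 18, Teal 13, Red 11.
At 46 seats: Violet 2, Silver 19, Teal 14, Red 11.
Violet drops from 3 to 2.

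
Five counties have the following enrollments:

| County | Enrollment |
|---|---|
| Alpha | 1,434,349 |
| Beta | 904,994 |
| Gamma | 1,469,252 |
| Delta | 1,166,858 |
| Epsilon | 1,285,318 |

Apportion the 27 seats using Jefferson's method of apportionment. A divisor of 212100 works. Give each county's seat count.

Alpha=6; Beta=4; Gamma=6; Delta=5; Epsilon=6

With modified divisor 212100: modified quotas Alpha 6.763, Beta 4.267, Gamma 6.927, Delta 5.501, Epsilon 6.060.
Rounding down: Alpha 6, Beta 4, Gamma 6, Delta 5, Epsilon 6 (total 27).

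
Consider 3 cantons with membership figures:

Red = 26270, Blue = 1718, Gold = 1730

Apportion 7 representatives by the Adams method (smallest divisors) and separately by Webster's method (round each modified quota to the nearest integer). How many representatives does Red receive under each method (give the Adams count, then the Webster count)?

5 and 7

Adams: Red 5, Blue 1, Gold 1.
Webster: Red 7, Blue 0, Gold 0.
Red gets 5 under Adams and 7 under Webster.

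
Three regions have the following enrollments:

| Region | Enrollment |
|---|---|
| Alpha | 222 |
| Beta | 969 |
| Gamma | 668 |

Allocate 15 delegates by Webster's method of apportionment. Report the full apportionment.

Standard divisor 1859/15 ≈ 123.933; standard quotas: Alpha 1.791, Beta 7.819, Gamma 5.390.
Rounding to the nearest integer gives Alpha 2, Beta 8, Gamma 5 — total 15, matching the house size, so no adjustment is needed.

Alpha 2, Beta 8, Gamma 5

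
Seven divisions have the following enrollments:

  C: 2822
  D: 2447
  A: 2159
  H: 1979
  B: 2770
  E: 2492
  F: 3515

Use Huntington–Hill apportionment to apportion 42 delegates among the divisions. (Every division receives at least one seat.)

C=6, D=6, A=5, H=5, B=6, E=6, F=8

With divisor 439: modified quotas C 6.428, D 5.574, A 4.918, H 4.508, B 6.310, E 5.677, F 8.007.
Geometric-mean thresholds: C √(6·7)=6.481, D √(5·6)=5.477, A √(4·5)=4.472, H √(4·5)=4.472, B √(6·7)=6.481, E √(5·6)=5.477, F √(8·9)=8.485.
Each quota rounded against its threshold gives C 6, D 6, A 5, H 5, B 6, E 6, F 8 (total 42).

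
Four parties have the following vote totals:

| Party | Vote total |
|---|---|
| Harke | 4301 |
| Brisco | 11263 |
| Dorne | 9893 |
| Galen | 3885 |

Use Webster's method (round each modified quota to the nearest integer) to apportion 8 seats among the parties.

Standard divisor 29342/8 ≈ 3667.75; standard quotas: Harke 1.173, Brisco 3.071, Dorne 2.697, Galen 1.059.
Rounding to the nearest integer gives Harke 1, Brisco 3, Dorne 3, Galen 1 — total 8, matching the house size, so no adjustment is needed.

Harke 1; Brisco 3; Dorne 3; Galen 1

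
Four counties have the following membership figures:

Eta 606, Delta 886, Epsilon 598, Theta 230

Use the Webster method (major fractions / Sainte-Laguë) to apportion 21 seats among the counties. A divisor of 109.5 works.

With modified divisor 109.5: modified quotas Eta 5.534, Delta 8.091, Epsilon 5.461, Theta 2.100.
Rounding to the nearest integer: Eta 6, Delta 8, Epsilon 5, Theta 2 (total 21).

Eta 6, Delta 8, Epsilon 5, Theta 2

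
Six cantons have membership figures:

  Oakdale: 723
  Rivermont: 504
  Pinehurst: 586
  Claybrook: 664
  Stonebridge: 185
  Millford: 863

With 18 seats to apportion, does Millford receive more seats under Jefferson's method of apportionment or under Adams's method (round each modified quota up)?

Jefferson

Jefferson: Oakdale 4, Rivermont 2, Pinehurst 3, Claybrook 3, Stonebridge 1, Millford 5.
Adams: Oakdale 4, Rivermont 3, Pinehurst 3, Claybrook 3, Stonebridge 1, Millford 4.
Millford gets 5 under Jefferson and 4 under Adams.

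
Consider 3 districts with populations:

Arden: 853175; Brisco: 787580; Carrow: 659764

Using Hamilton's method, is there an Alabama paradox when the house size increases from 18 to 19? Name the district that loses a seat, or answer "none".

none

At 18 seats: Arden 7, Brisco 6, Carrow 5.
At 19 seats: Arden 7, Brisco 7, Carrow 5.
No district's allocation decreased.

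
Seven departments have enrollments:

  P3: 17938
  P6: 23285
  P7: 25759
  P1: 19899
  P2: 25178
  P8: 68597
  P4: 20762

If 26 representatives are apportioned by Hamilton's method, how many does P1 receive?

Standard divisor: 201418 ÷ 26 ≈ 7746.846.
Standard quotas: P3 2.3155, P6 3.0057, P7 3.3251, P1 2.5687, P2 3.2501, P8 8.8548, P4 2.6801.
Lower quotas: P3 2, P6 3, P7 3, P1 2, P2 3, P8 8, P4 2 (sum 23, leaving 3 seats).
Remainders in descending order: P8 0.8548, P4 0.6801, P1 0.5687, P7 0.3251, P3 0.3155, P2 0.2501, P6 0.0057.
Largest remainders: P8, P4, P1 receive the extra seats.
P1 receives 3.

3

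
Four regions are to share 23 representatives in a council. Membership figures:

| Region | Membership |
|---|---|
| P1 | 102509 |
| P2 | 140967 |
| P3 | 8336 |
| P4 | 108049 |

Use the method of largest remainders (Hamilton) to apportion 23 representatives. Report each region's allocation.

P1 7, P2 9, P3 0, P4 7

Standard divisor: 359861 ÷ 23 ≈ 15646.13.
Standard quotas: P1 6.5517, P2 9.0097, P3 0.5328, P4 6.9058.
Lower quotas: P1 6, P2 9, P3 0, P4 6 (sum 21, leaving 2 seats).
Remainders in descending order: P4 0.9058, P1 0.5517, P3 0.5328, P2 0.0097.
The surplus seats go to P4, P1.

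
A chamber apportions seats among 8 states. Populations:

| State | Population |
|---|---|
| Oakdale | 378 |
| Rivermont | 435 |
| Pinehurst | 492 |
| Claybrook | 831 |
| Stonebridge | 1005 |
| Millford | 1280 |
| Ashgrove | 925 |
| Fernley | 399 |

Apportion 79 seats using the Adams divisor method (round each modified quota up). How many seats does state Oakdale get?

5

Standard divisor 5745/79 ≈ 72.722; standard quotas: Oakdale 5.198, Rivermont 5.982, Pinehurst 6.766, Claybrook 11.427, Stonebridge 13.820, Millford 17.601, Ashgrove 12.720, Fernley 5.487.
Rounding up gives 6, 6, 7, 12, 14, 18, 13, 6 = 82 seats, so the divisor must be adjusted.
With modified divisor 76: modified quotas Oakdale 4.974, Rivermont 5.724, Pinehurst 6.474, Claybrook 10.934, Stonebridge 13.224, Millford 16.842, Ashgrove 12.171, Fernley 5.250.
Rounding up: Oakdale 5, Rivermont 6, Pinehurst 7, Claybrook 11, Stonebridge 14, Millford 17, Ashgrove 13, Fernley 6 (total 79).
Oakdale receives 5.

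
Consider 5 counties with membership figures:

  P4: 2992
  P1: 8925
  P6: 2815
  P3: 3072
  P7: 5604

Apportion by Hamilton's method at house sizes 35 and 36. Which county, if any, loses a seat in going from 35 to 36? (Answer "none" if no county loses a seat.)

P4

At 35 seats: P4 5, P1 13, P6 4, P3 5, P7 8.
At 36 seats: P4 4, P1 14, P6 4, P3 5, P7 9.
P4 drops from 5 to 4.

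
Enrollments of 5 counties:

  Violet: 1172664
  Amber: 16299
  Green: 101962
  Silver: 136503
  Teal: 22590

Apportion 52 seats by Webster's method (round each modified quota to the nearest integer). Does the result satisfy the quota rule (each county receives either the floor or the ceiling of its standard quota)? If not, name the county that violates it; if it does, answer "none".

Violet

Standard quotas: Violet 42.054, Amber 0.585, Green 3.657, Silver 4.895, Teal 0.810.
Webster allocation: Violet 41, Amber 1, Green 4, Silver 5, Teal 1.
Violet has quota 42.054 (lower 42, upper 43) but receives 41 — outside the quota interval.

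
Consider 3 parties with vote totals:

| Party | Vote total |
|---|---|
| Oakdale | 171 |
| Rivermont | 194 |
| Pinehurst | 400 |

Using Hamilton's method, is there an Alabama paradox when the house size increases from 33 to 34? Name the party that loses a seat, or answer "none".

Oakdale

At 33 seats: Oakdale 8, Rivermont 8, Pinehurst 17.
At 34 seats: Oakdale 7, Rivermont 9, Pinehurst 18.
Oakdale drops from 8 to 7.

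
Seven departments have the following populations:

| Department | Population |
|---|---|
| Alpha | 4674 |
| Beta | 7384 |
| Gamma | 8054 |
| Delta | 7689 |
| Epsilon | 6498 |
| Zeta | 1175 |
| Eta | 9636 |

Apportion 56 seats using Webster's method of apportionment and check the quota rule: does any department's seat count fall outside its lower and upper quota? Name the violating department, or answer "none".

none

Standard quotas: Alpha 5.802, Beta 9.167, Gamma 9.998, Delta 9.545, Epsilon 8.067, Zeta 1.459, Eta 11.962.
Webster allocation: Alpha 6, Beta 9, Gamma 10, Delta 10, Epsilon 8, Zeta 1, Eta 12.
Every allocation lies between the lower and upper quota.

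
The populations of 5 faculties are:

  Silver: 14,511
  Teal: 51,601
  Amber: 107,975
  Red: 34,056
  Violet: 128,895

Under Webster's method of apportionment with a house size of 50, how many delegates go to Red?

Standard divisor 337038/50 ≈ 6740.76; standard quotas: Silver 2.153, Teal 7.655, Amber 16.018, Red 5.052, Violet 19.122.
Rounding to the nearest integer gives Silver 2, Teal 8, Amber 16, Red 5, Violet 19 — total 50, matching the house size, so no adjustment is needed.
Red receives 5.

5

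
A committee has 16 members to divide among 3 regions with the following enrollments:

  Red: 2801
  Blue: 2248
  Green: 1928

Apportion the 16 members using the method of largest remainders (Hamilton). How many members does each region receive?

Red: 7, Blue: 5, Green: 4

Total 6977; standard divisor 6977/16 ≈ 436.062.
Standard quotas: Red 6.423, Blue 5.155, Green 4.421.
Lower quotas: Red 6, Blue 5, Green 4 (sum 15, leaving 1 seat).
Remainders in descending order: Red 0.423, Green 0.421, Blue 0.155.
The surplus seat goes to Red.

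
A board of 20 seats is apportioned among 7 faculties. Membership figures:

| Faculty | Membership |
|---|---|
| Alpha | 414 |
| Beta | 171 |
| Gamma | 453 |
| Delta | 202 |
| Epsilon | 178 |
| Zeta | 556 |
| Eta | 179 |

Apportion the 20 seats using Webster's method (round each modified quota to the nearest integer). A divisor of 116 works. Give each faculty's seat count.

With modified divisor 116: modified quotas Alpha 3.569, Beta 1.474, Gamma 3.905, Delta 1.741, Epsilon 1.534, Zeta 4.793, Eta 1.543.
Rounding to the nearest integer: Alpha 4, Beta 1, Gamma 4, Delta 2, Epsilon 2, Zeta 5, Eta 2 (total 20).

Alpha 4; Beta 1; Gamma 4; Delta 2; Epsilon 2; Zeta 5; Eta 2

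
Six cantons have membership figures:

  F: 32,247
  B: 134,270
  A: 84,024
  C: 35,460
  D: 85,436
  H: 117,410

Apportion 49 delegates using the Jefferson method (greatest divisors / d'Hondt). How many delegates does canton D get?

9

Standard divisor 488847/49 ≈ 9976.469; standard quotas: F 3.232, B 13.459, A 8.422, C 3.554, D 8.564, H 11.769.
Rounding down gives 3, 13, 8, 3, 8, 11 = 46 seats, so the divisor must be adjusted.
With modified divisor 9400: modified quotas F 3.431, B 14.284, A 8.939, C 3.772, D 9.089, H 12.490.
Rounding down: F 3, B 14, A 8, C 3, D 9, H 12 (total 49).
D receives 9.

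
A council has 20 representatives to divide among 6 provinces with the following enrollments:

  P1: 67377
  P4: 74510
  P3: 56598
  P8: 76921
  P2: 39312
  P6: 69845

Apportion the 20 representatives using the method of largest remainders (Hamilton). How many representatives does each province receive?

The standard divisor is 384563/20 ≈ 19228.15.
Standard quotas: P1 3.5041, P4 3.8750, P3 2.9435, P8 4.0004, P2 2.0445, P6 3.6324.
Lower quotas: P1 3, P4 3, P3 2, P8 4, P2 2, P6 3 (sum 17, leaving 3 seats).
Remainders in descending order: P3 0.9435, P4 0.8750, P6 0.6324, P1 0.5041, P2 0.0445, P8 0.0004.
Largest remainders: P3, P4, P6 receive the extra seats.

P1: 3, P4: 4, P3: 3, P8: 4, P2: 2, P6: 4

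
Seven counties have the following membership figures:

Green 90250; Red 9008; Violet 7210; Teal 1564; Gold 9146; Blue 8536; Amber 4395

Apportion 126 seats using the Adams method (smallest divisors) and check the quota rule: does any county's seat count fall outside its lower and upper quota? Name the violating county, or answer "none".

Green

Standard quotas: Green 87.400, Red 8.724, Violet 6.982, Teal 1.515, Gold 8.857, Blue 8.266, Amber 4.256.
Adams allocation: Green 85, Red 9, Violet 7, Teal 2, Gold 9, Blue 9, Amber 5.
Green has quota 87.400 (lower 87, upper 88) but receives 85 — outside the quota interval.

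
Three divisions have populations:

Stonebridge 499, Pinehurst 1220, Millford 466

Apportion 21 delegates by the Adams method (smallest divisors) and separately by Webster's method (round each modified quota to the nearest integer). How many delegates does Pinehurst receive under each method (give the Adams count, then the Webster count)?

11 and 12

Adams: Stonebridge 5, Pinehurst 11, Millford 5.
Webster: Stonebridge 5, Pinehurst 12, Millford 4.
Pinehurst gets 11 under Adams and 12 under Webster.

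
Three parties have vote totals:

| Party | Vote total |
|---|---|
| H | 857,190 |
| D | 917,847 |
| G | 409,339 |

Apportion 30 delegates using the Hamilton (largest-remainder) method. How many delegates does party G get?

6

Total 2184376; standard divisor 2184376/30 ≈ 72812.533.
Standard quotas: H 11.7726, D 12.6056, G 5.6218.
Lower quotas: H 11, D 12, G 5 (sum 28, leaving 2 seats).
Remainders in descending order: H 0.7726, G 0.6218, D 0.6056.
The surplus seats go to H, G.
G receives 6.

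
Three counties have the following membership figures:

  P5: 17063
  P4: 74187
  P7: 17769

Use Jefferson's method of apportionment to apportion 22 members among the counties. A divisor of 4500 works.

P5=3, P4=16, P7=3

With modified divisor 4500: modified quotas P5 3.792, P4 16.486, P7 3.949.
Rounding down: P5 3, P4 16, P7 3 (total 22).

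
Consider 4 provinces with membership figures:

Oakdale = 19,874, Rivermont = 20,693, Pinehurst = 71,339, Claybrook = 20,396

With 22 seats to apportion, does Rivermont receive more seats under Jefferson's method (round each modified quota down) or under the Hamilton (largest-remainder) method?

Hamilton

Jefferson: Oakdale 3, Rivermont 3, Pinehurst 13, Claybrook 3.
Hamilton: Oakdale 3, Rivermont 4, Pinehurst 12, Claybrook 3.
Rivermont gets 3 under Jefferson and 4 under Hamilton.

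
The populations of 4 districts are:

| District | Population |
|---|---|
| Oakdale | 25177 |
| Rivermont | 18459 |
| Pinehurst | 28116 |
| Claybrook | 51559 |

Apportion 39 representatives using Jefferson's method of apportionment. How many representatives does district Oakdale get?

Standard divisor 123311/39 ≈ 3161.821; standard quotas: Oakdale 7.963, Rivermont 5.838, Pinehurst 8.892, Claybrook 16.307.
Rounding down gives 7, 5, 8, 16 = 36 seats, so the divisor must be adjusted.
With modified divisor 3050: modified quotas Oakdale 8.255, Rivermont 6.052, Pinehurst 9.218, Claybrook 16.905.
Rounding down: Oakdale 8, Rivermont 6, Pinehurst 9, Claybrook 16 (total 39).
Oakdale receives 8.

8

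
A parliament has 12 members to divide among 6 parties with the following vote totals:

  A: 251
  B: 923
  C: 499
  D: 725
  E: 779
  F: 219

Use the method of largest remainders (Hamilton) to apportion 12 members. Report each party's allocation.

A 1, B 3, C 2, D 2, E 3, F 1

Total 3396; standard divisor 3396/12 = 283.
Standard quotas: A 0.887, B 3.261, C 1.763, D 2.562, E 2.753, F 0.774.
Lower quotas: A 0, B 3, C 1, D 2, E 2, F 0 (sum 8, leaving 4 seats).
Remainders in descending order: A 0.887, F 0.774, C 0.763, E 0.753, D 0.562, B 0.261.
The surplus seats go to A, F, C, E.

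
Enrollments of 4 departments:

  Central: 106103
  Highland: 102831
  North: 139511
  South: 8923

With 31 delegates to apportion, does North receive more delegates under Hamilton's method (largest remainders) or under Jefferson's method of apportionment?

Hamilton: Central 9, Highland 9, North 12, South 1.
Jefferson: Central 9, Highland 9, North 13, South 0.
North gets 12 under Hamilton and 13 under Jefferson.

Jefferson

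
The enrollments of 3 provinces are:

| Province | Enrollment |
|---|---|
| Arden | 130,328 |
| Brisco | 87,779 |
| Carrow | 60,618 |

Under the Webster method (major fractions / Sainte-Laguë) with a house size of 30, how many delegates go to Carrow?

Standard divisor 278725/30 ≈ 9290.833; standard quotas: Arden 14.028, Brisco 9.448, Carrow 6.524.
Rounding to the nearest integer gives Arden 14, Brisco 9, Carrow 7 — total 30, matching the house size, so no adjustment is needed.
Carrow receives 7.

7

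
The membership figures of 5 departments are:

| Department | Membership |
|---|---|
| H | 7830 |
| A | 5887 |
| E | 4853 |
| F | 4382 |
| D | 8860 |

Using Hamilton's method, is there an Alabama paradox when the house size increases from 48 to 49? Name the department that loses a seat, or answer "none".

none

At 48 seats: H 12, A 9, E 7, F 7, D 13.
At 49 seats: H 12, A 9, E 7, F 7, D 14.
No department's allocation decreased.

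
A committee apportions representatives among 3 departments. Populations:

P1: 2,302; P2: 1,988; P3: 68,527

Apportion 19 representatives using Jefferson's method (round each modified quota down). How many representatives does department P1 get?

Standard divisor 72817/19 ≈ 3832.474; standard quotas: P1 0.601, P2 0.519, P3 17.881.
Rounding down gives 0, 0, 17 = 17 seats, so the divisor must be adjusted.
With modified divisor 3500: modified quotas P1 0.658, P2 0.568, P3 19.579.
Rounding down: P1 0, P2 0, P3 19 (total 19).
P1 receives 0.

0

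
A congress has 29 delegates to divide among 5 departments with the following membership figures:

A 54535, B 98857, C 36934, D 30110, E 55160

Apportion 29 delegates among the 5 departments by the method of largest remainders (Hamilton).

Standard divisor: 275596 ÷ 29 ≈ 9503.31.
Standard quotas: A 5.7385, B 10.4024, C 3.8864, D 3.1684, E 5.8043.
Lower quotas: A 5, B 10, C 3, D 3, E 5 (sum 26, leaving 3 seats).
Remainders in descending order: C 0.8864, E 0.8043, A 0.7385, B 0.4024, D 0.1684.
Largest remainders: C, E, A receive the extra seats.

A 6; B 10; C 4; D 3; E 6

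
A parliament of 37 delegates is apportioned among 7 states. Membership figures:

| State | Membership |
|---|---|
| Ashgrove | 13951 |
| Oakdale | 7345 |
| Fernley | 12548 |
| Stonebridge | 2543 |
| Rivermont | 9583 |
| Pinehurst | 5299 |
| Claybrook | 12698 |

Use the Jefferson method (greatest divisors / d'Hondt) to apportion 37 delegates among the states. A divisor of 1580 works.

With modified divisor 1580: modified quotas Ashgrove 8.830, Oakdale 4.649, Fernley 7.942, Stonebridge 1.609, Rivermont 6.065, Pinehurst 3.354, Claybrook 8.037.
Rounding down: Ashgrove 8, Oakdale 4, Fernley 7, Stonebridge 1, Rivermont 6, Pinehurst 3, Claybrook 8 (total 37).

Ashgrove 8, Oakdale 4, Fernley 7, Stonebridge 1, Rivermont 6, Pinehurst 3, Claybrook 8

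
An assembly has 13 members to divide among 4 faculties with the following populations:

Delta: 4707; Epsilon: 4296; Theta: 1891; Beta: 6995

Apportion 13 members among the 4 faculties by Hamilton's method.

Delta 4, Epsilon 3, Theta 1, Beta 5

Standard divisor: 17889 ÷ 13 ≈ 1376.077.
Standard quotas: Delta 3.4206, Epsilon 3.1219, Theta 1.3742, Beta 5.0833.
Lower quotas: Delta 3, Epsilon 3, Theta 1, Beta 5 (sum 12, leaving 1 seat).
Remainders in descending order: Delta 0.4206, Theta 0.3742, Epsilon 0.1219, Beta 0.0833.
The surplus seat goes to Delta.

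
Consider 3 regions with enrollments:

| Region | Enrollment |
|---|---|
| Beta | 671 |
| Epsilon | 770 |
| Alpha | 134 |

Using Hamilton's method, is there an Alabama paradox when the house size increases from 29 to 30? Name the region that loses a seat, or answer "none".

Alpha

At 29 seats: Beta 12, Epsilon 14, Alpha 3.
At 30 seats: Beta 13, Epsilon 15, Alpha 2.
Alpha drops from 3 to 2.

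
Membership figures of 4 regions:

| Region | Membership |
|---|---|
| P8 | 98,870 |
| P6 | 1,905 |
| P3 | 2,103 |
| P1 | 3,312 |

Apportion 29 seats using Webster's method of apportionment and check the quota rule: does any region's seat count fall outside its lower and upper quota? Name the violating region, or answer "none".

P8

Standard quotas: P8 27.001, P6 0.520, P3 0.574, P1 0.904.
Webster allocation: P8 26, P6 1, P3 1, P1 1.
P8 has quota 27.001 (lower 27, upper 28) but receives 26 — outside the quota interval.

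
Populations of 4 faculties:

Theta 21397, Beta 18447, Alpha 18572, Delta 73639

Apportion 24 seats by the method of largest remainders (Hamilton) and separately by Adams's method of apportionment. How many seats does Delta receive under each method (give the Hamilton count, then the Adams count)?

Hamilton: Theta 4, Beta 3, Alpha 3, Delta 14.
Adams: Theta 4, Beta 4, Alpha 4, Delta 12.
Delta gets 14 under Hamilton and 12 under Adams.

14 and 12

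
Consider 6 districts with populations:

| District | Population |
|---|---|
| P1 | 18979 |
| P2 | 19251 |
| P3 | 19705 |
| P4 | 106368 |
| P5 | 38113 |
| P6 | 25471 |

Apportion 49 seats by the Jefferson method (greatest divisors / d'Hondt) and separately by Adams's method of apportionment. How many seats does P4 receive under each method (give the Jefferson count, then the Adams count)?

24 and 22

Jefferson: P1 4, P2 4, P3 4, P4 24, P5 8, P6 5.
Adams: P1 4, P2 4, P3 5, P4 22, P5 8, P6 6.
P4 gets 24 under Jefferson and 22 under Adams.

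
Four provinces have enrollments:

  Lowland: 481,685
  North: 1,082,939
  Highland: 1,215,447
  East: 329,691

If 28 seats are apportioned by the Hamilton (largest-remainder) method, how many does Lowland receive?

4

Total 3109762; standard divisor 3109762/28 ≈ 111062.929.
Standard quotas: Lowland 4.3370, North 9.7507, Highland 10.9438, East 2.9685.
Lower quotas: Lowland 4, North 9, Highland 10, East 2 (sum 25, leaving 3 seats).
Remainders in descending order: East 0.9685, Highland 0.9438, North 0.7507, Lowland 0.3370.
Largest remainders: East, Highland, North receive the extra seats.
Lowland receives 4.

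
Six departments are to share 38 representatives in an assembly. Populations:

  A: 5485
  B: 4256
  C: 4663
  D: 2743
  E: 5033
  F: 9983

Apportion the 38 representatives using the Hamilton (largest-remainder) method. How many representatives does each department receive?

Standard divisor: 32163 ÷ 38 ≈ 846.395.
Standard quotas: A 6.4804, B 5.0284, C 5.5092, D 3.2408, E 5.9464, F 11.7947.
Lower quotas: A 6, B 5, C 5, D 3, E 5, F 11 (sum 35, leaving 3 seats).
Remainders in descending order: E 0.9464, F 0.7947, C 0.5092, A 0.4804, D 0.2408, B 0.0284.
Largest remainders: E, F, C receive the extra seats.

A=6, B=5, C=6, D=3, E=6, F=12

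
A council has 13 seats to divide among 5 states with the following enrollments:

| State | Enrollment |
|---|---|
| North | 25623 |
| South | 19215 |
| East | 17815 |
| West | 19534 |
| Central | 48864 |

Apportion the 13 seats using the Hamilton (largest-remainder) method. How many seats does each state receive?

The standard divisor is 131051/13 ≈ 10080.846.
Standard quotas: North 2.5418, South 1.9061, East 1.7672, West 1.9377, Central 4.8472.
Lower quotas: North 2, South 1, East 1, West 1, Central 4 (sum 9, leaving 4 seats).
Remainders in descending order: West 0.9377, South 0.9061, Central 0.8472, East 0.7672, North 0.5418.
The surplus seats go to West, South, Central, East.

North: 2, South: 2, East: 2, West: 2, Central: 5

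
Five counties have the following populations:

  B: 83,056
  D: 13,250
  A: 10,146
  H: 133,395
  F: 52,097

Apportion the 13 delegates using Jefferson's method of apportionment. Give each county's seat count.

B: 4, D: 0, A: 0, H: 7, F: 2

Standard divisor 291944/13 ≈ 22457.231; standard quotas: B 3.698, D 0.590, A 0.452, H 5.940, F 2.320.
Rounding down gives 3, 0, 0, 5, 2 = 10 seats, so the divisor must be adjusted.
With modified divisor 18200: modified quotas B 4.564, D 0.728, A 0.557, H 7.329, F 2.862.
Rounding down: B 4, D 0, A 0, H 7, F 2 (total 13).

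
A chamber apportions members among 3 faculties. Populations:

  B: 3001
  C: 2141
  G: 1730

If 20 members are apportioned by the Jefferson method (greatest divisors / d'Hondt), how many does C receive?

Standard divisor 6872/20 ≈ 343.6; standard quotas: B 8.734, C 6.231, G 5.035.
Rounding down gives 8, 6, 5 = 19 seats, so the divisor must be adjusted.
With modified divisor 320: modified quotas B 9.378, C 6.691, G 5.406.
Rounding down: B 9, C 6, G 5 (total 20).
C receives 6.

6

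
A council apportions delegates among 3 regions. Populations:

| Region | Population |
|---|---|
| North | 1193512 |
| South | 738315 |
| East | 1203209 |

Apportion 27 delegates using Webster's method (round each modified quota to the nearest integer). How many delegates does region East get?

Standard divisor 3135036/27 ≈ 116112.444; standard quotas: North 10.279, South 6.359, East 10.362.
Rounding to the nearest integer gives 10, 6, 10 = 26 seats, so the divisor must be adjusted.
With modified divisor 114100: modified quotas North 10.460, South 6.471, East 10.545.
Rounding to the nearest integer: North 10, South 6, East 11 (total 27).
East receives 11.

11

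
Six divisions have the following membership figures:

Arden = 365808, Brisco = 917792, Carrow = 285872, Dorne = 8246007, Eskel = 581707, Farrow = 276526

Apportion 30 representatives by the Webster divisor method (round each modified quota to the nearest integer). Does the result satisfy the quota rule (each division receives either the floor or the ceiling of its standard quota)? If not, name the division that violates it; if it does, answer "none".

Dorne

Standard quotas: Arden 1.028, Brisco 2.580, Carrow 0.803, Dorne 23.177, Eskel 1.635, Farrow 0.777.
Webster allocation: Arden 1, Brisco 3, Carrow 1, Dorne 22, Eskel 2, Farrow 1.
Dorne has quota 23.177 (lower 23, upper 24) but receives 22 — outside the quota interval.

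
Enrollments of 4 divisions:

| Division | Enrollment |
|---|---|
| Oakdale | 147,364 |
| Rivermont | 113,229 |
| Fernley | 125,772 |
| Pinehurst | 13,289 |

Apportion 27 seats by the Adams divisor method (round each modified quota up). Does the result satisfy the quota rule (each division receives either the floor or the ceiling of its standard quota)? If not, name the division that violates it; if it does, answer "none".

none

Standard quotas: Oakdale 9.956, Rivermont 7.650, Fernley 8.497, Pinehurst 0.898.
Adams allocation: Oakdale 10, Rivermont 8, Fernley 8, Pinehurst 1.
Every allocation lies between the lower and upper quota.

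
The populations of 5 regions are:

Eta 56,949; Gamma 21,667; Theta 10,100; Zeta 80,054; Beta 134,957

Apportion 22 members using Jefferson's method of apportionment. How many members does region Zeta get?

6

Standard divisor 303727/22 ≈ 13805.773; standard quotas: Eta 4.125, Gamma 1.569, Theta 0.732, Zeta 5.799, Beta 9.775.
Rounding down gives 4, 1, 0, 5, 9 = 19 seats, so the divisor must be adjusted.
With modified divisor 11900: modified quotas Eta 4.786, Gamma 1.821, Theta 0.849, Zeta 6.727, Beta 11.341.
Rounding down: Eta 4, Gamma 1, Theta 0, Zeta 6, Beta 11 (total 22).
Zeta receives 6.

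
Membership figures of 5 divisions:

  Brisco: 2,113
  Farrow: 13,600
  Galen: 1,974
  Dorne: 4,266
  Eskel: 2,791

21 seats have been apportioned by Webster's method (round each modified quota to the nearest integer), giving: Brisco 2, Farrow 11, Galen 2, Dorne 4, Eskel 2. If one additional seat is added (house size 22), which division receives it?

Farrow

Priority for the next seat is population ÷ (current seats + 0.5).
Priorities: Brisco 845.200, Farrow 1182.609, Galen 789.600, Dorne 948.000, Eskel 1116.400.
Highest priority: Farrow.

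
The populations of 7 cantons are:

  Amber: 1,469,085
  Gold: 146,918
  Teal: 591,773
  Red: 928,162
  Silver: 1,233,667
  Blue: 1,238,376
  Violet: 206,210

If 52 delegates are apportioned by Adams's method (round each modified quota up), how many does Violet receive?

Standard divisor 5814191/52 ≈ 111811.365; standard quotas: Amber 13.139, Gold 1.314, Teal 5.293, Red 8.301, Silver 11.033, Blue 11.076, Violet 1.844.
Rounding up gives 14, 2, 6, 9, 12, 12, 2 = 57 seats, so the divisor must be adjusted.
With modified divisor 120400: modified quotas Amber 12.202, Gold 1.220, Teal 4.915, Red 7.709, Silver 10.246, Blue 10.286, Violet 1.713.
Rounding up: Amber 13, Gold 2, Teal 5, Red 8, Silver 11, Blue 11, Violet 2 (total 52).
Violet receives 2.

2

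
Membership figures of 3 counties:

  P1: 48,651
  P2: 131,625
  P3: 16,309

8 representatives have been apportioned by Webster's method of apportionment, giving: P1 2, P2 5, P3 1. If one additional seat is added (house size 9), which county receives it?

P2

Priority for the next seat is population ÷ (current seats + 0.5).
Priorities: P1 19460.400, P2 23931.818, P3 10872.667.
Highest priority: P2.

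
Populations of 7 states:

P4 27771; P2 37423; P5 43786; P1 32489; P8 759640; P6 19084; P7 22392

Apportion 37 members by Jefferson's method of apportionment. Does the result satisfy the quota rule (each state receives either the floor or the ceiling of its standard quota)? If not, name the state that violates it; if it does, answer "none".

Standard quotas: P4 1.090, P2 1.469, P5 1.719, P1 1.275, P8 29.819, P6 0.749, P7 0.879.
Jefferson allocation: P4 1, P2 1, P5 1, P1 1, P8 33, P6 0, P7 0.
P8 has quota 29.819 (lower 29, upper 30) but receives 33 — outside the quota interval.

P8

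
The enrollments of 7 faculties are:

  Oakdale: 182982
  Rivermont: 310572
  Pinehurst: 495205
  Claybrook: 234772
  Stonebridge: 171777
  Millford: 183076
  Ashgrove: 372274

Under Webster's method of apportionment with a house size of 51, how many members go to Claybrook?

6

Standard divisor 1950658/51 ≈ 38248.196; standard quotas: Oakdale 4.784, Rivermont 8.120, Pinehurst 12.947, Claybrook 6.138, Stonebridge 4.491, Millford 4.787, Ashgrove 9.733.
Rounding to the nearest integer gives Oakdale 5, Rivermont 8, Pinehurst 13, Claybrook 6, Stonebridge 4, Millford 5, Ashgrove 10 — total 51, matching the house size, so no adjustment is needed.
Claybrook receives 6.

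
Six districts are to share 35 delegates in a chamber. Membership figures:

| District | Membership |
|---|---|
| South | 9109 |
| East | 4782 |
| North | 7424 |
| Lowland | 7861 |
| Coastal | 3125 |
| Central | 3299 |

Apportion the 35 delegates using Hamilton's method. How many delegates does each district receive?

Total 35600; standard divisor 35600/35 ≈ 1017.143.
Standard quotas: South 8.9555, East 4.7014, North 7.2989, Lowland 7.7285, Coastal 3.0723, Central 3.2434.
Lower quotas: South 8, East 4, North 7, Lowland 7, Coastal 3, Central 3 (sum 32, leaving 3 seats).
Remainders in descending order: South 0.9555, Lowland 0.7285, East 0.7014, North 0.2989, Central 0.2434, Coastal 0.0723.
The surplus seats go to South, Lowland, East.

South 9; East 5; North 7; Lowland 8; Coastal 3; Central 3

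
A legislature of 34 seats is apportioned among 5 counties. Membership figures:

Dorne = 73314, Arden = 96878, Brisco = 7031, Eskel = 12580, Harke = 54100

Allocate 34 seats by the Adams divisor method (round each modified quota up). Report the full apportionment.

Standard divisor 243903/34 ≈ 7173.618; standard quotas: Dorne 10.220, Arden 13.505, Brisco 0.980, Eskel 1.754, Harke 7.542.
Rounding up gives 11, 14, 1, 2, 8 = 36 seats, so the divisor must be adjusted.
With modified divisor 7600: modified quotas Dorne 9.647, Arden 12.747, Brisco 0.925, Eskel 1.655, Harke 7.118.
Rounding up: Dorne 10, Arden 13, Brisco 1, Eskel 2, Harke 8 (total 34).

Dorne 10, Arden 13, Brisco 1, Eskel 2, Harke 8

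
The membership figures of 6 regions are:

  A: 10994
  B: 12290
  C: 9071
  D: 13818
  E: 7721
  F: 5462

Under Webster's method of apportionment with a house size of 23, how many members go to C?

Standard divisor 59356/23 ≈ 2580.696; standard quotas: A 4.260, B 4.762, C 3.515, D 5.354, E 2.992, F 2.116.
Rounding to the nearest integer gives A 4, B 5, C 4, D 5, E 3, F 2 — total 23, matching the house size, so no adjustment is needed.
C receives 4.

4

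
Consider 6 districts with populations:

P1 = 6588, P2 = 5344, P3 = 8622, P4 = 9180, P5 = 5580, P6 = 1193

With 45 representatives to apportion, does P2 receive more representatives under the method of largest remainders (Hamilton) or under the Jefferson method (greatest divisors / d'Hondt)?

Hamilton: P1 8, P2 7, P3 11, P4 11, P5 7, P6 1.
Jefferson: P1 8, P2 6, P3 11, P4 12, P5 7, P6 1.
P2 gets 7 under Hamilton and 6 under Jefferson.

Hamilton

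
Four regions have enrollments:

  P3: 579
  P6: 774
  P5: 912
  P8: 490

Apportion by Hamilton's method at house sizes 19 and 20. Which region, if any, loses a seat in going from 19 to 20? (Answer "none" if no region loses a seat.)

At 19 seats: P3 4, P6 5, P5 6, P8 4.
At 20 seats: P3 4, P6 6, P5 7, P8 3.
P8 drops from 4 to 3.

P8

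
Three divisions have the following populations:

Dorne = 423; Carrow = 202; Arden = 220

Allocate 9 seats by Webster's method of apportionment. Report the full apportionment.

Standard divisor 845/9 ≈ 93.889; standard quotas: Dorne 4.505, Carrow 2.151, Arden 2.343.
Rounding to the nearest integer gives Dorne 5, Carrow 2, Arden 2 — total 9, matching the house size, so no adjustment is needed.

Dorne=5, Carrow=2, Arden=2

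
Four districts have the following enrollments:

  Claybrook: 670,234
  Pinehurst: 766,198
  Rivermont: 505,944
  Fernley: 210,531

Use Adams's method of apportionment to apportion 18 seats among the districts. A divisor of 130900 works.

Claybrook=6, Pinehurst=6, Rivermont=4, Fernley=2

With modified divisor 130900: modified quotas Claybrook 5.120, Pinehurst 5.853, Rivermont 3.865, Fernley 1.608.
Rounding up: Claybrook 6, Pinehurst 6, Rivermont 4, Fernley 2 (total 18).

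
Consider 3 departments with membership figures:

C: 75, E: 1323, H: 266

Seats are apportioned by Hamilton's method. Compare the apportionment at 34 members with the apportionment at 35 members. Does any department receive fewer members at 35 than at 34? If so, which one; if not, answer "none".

C

At 34 seats: C 2, E 27, H 5.
At 35 seats: C 1, E 28, H 6.
C drops from 2 to 1.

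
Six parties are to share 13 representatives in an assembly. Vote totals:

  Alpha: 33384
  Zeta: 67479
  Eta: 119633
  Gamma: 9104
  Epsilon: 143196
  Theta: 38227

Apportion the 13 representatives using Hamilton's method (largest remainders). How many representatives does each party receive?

Standard divisor: 411023 ÷ 13 ≈ 31617.154.
Standard quotas: Alpha 1.0559, Zeta 2.1343, Eta 3.7838, Gamma 0.2879, Epsilon 4.5291, Theta 1.2091.
Lower quotas: Alpha 1, Zeta 2, Eta 3, Gamma 0, Epsilon 4, Theta 1 (sum 11, leaving 2 seats).
Remainders in descending order: Eta 0.7838, Epsilon 0.5291, Gamma 0.2879, Theta 0.2091, Zeta 0.1343, Alpha 0.0559.
The surplus seats go to Eta, Epsilon.

Alpha 1, Zeta 2, Eta 4, Gamma 0, Epsilon 5, Theta 1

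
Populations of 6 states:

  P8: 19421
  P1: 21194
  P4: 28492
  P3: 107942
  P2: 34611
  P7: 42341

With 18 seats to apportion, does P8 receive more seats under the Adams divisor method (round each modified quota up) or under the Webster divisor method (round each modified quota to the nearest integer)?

Adams: P8 2, P1 2, P4 2, P3 7, P2 2, P7 3.
Webster: P8 1, P1 2, P4 2, P3 8, P2 2, P7 3.
P8 gets 2 under Adams and 1 under Webster.

Adams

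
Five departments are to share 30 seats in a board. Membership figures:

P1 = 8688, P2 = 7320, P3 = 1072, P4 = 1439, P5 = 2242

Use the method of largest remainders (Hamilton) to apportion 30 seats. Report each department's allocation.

Total 20761; standard divisor 20761/30 ≈ 692.033.
Standard quotas: P1 12.5543, P2 10.5775, P3 1.5491, P4 2.0794, P5 3.2397.
Lower quotas: P1 12, P2 10, P3 1, P4 2, P5 3 (sum 28, leaving 2 seats).
Remainders in descending order: P2 0.5775, P1 0.5543, P3 0.5491, P5 0.2397, P4 0.0794.
The surplus seats go to P2, P1.

P1 13, P2 11, P3 1, P4 2, P5 3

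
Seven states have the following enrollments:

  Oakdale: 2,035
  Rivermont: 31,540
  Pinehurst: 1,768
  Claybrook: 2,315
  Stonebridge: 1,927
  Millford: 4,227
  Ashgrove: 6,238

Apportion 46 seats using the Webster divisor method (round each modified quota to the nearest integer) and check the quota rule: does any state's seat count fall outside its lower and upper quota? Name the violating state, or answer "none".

Standard quotas: Oakdale 1.870, Rivermont 28.988, Pinehurst 1.625, Claybrook 2.128, Stonebridge 1.771, Millford 3.885, Ashgrove 5.733.
Webster allocation: Oakdale 2, Rivermont 28, Pinehurst 2, Claybrook 2, Stonebridge 2, Millford 4, Ashgrove 6.
Every allocation lies between the lower and upper quota.

none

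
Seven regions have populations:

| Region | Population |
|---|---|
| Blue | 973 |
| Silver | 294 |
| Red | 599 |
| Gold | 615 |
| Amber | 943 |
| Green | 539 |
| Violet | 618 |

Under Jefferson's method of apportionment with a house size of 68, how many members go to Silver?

4

Standard divisor 4581/68 ≈ 67.368; standard quotas: Blue 14.443, Silver 4.364, Red 8.892, Gold 9.129, Amber 13.998, Green 8.001, Violet 9.174.
Rounding down gives 14, 4, 8, 9, 13, 8, 9 = 65 seats, so the divisor must be adjusted.
With modified divisor 64: modified quotas Blue 15.203, Silver 4.594, Red 9.359, Gold 9.609, Amber 14.734, Green 8.422, Violet 9.656.
Rounding down: Blue 15, Silver 4, Red 9, Gold 9, Amber 14, Green 8, Violet 9 (total 68).
Silver receives 4.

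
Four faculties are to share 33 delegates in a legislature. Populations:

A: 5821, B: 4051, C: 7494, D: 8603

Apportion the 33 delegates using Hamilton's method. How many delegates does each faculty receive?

A 7, B 5, C 10, D 11

The standard divisor is 25969/33 ≈ 786.939.
Standard quotas: A 7.3970, B 5.1478, C 9.5230, D 10.9322.
Lower quotas: A 7, B 5, C 9, D 10 (sum 31, leaving 2 seats).
Remainders in descending order: D 0.9322, C 0.5230, A 0.3970, B 0.1478.
The surplus seats go to D, C.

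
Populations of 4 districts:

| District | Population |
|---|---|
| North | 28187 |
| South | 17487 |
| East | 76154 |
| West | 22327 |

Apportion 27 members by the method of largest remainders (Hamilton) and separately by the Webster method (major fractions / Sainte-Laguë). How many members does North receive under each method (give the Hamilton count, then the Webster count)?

Hamilton: North 6, South 3, East 14, West 4.
Webster: North 5, South 3, East 15, West 4.
North gets 6 under Hamilton and 5 under Webster.

6 and 5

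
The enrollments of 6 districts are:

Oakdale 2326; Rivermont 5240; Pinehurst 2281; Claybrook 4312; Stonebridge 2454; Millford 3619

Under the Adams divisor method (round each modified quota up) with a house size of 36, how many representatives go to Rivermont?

9

Standard divisor 20232/36 ≈ 562; standard quotas: Oakdale 4.139, Rivermont 9.324, Pinehurst 4.059, Claybrook 7.673, Stonebridge 4.367, Millford 6.440.
Rounding up gives 5, 10, 5, 8, 5, 7 = 40 seats, so the divisor must be adjusted.
With modified divisor 610: modified quotas Oakdale 3.813, Rivermont 8.590, Pinehurst 3.739, Claybrook 7.069, Stonebridge 4.023, Millford 5.933.
Rounding up: Oakdale 4, Rivermont 9, Pinehurst 4, Claybrook 8, Stonebridge 5, Millford 6 (total 36).
Rivermont receives 9.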